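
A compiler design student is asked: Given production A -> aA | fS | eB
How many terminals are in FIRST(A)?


Production: A -> aA | fS | eB
Examining each alternative for leading terminals:
  A -> aA : first terminal = 'a'
  A -> fS : first terminal = 'f'
  A -> eB : first terminal = 'e'
FIRST(A) = {a, e, f}
Count: 3

3


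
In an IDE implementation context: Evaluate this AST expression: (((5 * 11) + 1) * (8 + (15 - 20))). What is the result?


Expression: (((5 * 11) + 1) * (8 + (15 - 20)))
Evaluating step by step:
  5 * 11 = 55
  55 + 1 = 56
  15 - 20 = -5
  8 + -5 = 3
  56 * 3 = 168
Result: 168

168


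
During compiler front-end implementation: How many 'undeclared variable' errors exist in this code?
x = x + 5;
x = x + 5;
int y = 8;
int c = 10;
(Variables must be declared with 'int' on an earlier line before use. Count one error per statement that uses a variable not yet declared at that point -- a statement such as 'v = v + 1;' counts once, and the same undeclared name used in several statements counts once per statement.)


Scanning code line by line:
  Line 1: use 'x' -> ERROR (undeclared)
  Line 2: use 'x' -> ERROR (undeclared)
  Line 3: declare 'y' -> declared = ['y']
  Line 4: declare 'c' -> declared = ['c', 'y']
Total undeclared variable errors: 2

2


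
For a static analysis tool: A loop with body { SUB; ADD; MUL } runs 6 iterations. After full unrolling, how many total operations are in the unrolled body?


Loop body operations: SUB, ADD, MUL (3 ops per iteration)
Unrolling 6 iterations:
  Iteration 1: SUB, ADD, MUL (3 ops)
  Iteration 2: SUB, ADD, MUL (3 ops)
  Iteration 3: SUB, ADD, MUL (3 ops)
  Iteration 4: SUB, ADD, MUL (3 ops)
  Iteration 5: SUB, ADD, MUL (3 ops)
  Iteration 6: SUB, ADD, MUL (3 ops)
Total: 6 iterations * 3 ops/iter = 18 operations

18


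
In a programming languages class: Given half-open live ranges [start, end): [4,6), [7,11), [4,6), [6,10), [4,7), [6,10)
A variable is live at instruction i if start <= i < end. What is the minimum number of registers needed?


Live ranges:
  Var0: [4, 6)
  Var1: [7, 11)
  Var2: [4, 6)
  Var3: [6, 10)
  Var4: [4, 7)
  Var5: [6, 10)
Sweep-line events (position, delta, active):
  pos=4 start -> active=1
  pos=4 start -> active=2
  pos=4 start -> active=3
  pos=6 end -> active=2
  pos=6 end -> active=1
  pos=6 start -> active=2
  pos=6 start -> active=3
  pos=7 end -> active=2
  pos=7 start -> active=3
  pos=10 end -> active=2
  pos=10 end -> active=1
  pos=11 end -> active=0
Maximum simultaneous active: 3
Minimum registers needed: 3

3


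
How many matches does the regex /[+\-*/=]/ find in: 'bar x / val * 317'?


Pattern: /[+\-*/=]/ (operators)
Input: 'bar x / val * 317'
Scanning for matches:
  Match 1: '/'
  Match 2: '*'
Total matches: 2

2


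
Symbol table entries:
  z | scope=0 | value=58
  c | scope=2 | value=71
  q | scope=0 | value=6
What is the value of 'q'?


Searching symbol table for 'q':
  z | scope=0 | value=58
  c | scope=2 | value=71
  q | scope=0 | value=6 <- MATCH
Found 'q' at scope 0 with value 6

6


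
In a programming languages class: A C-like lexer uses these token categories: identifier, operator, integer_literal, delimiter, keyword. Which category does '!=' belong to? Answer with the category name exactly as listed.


Token: '!='
Checking categories:
  identifier: no
  integer_literal: no
  operator: YES
  keyword: no
  delimiter: no
Category: operator

operator


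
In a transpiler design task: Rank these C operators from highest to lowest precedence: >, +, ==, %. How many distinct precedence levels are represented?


Looking up precedence for each operator:
  > -> precedence 4
  + -> precedence 5
  == -> precedence 3
  % -> precedence 6
Sorted highest to lowest: %, +, >, ==
Distinct precedence values: [6, 5, 4, 3]
Number of distinct levels: 4

4


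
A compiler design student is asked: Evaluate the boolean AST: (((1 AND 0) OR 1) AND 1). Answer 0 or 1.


Step 1: Evaluate inner node
  1 AND 0 = 0
Step 2: Evaluate next node
  0 OR 1 = 1
Step 3: Evaluate root node
  1 AND 1 = 1

1


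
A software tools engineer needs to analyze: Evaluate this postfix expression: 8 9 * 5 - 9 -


Processing tokens left to right:
Push 8, Push 9
Pop 8 and 9, compute 8 * 9 = 72, push 72
Push 5
Pop 72 and 5, compute 72 - 5 = 67, push 67
Push 9
Pop 67 and 9, compute 67 - 9 = 58, push 58
Stack result: 58

58


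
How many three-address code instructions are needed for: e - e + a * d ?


Expression: e - e + a * d
Generating three-address code (respecting * over +/- precedence):
  Instruction 1: t1 = a * d
  Instruction 2: t2 = e - e
  Instruction 3: t3 = t2 + t1
Total instructions: 3

3


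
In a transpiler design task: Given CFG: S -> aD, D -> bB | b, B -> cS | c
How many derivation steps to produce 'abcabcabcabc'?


Grammar: S -> aD, D -> bB | b, B -> cS | c
Deriving 'abcabcabcabc':
Step 1: S -> aD => aD
Step 2: D -> bB => abB
Step 3: B -> cS => abcS
Step 4: S -> aD => abcaD
Step 5: D -> bB => abcabB
Step 6: B -> cS => abcabcS
Step 7: S -> aD => abcabcaD
Step 8: D -> bB => abcabcabB
Step 9: B -> cS => abcabcabcS
Step 10: S -> aD => abcabcabcaD
Step 11: D -> bB => abcabcabcabB
Step 12: B -> c => abcabcabcabc
Total derivation steps: 12

12


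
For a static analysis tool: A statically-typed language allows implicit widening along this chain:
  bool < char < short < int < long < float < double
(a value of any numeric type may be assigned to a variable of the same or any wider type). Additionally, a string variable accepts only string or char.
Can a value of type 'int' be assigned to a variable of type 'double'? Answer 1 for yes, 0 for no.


Target variable type: double
Source value type: int
Numeric ranks: int=3, double=6
Widening allowed iff rank(source) <= rank(target): 3 <= 6? Yes
Result: 1

1


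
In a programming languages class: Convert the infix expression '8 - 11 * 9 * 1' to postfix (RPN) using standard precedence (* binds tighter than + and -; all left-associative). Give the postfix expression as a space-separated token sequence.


Applying the shunting-yard algorithm:
  Operand 8 -> output
  Push '-' onto operator stack -> op-stack: [-]
  Operand 11 -> output
  Push '*' onto operator stack -> op-stack: [-, *]
  Operand 9 -> output
  See '*' (prec 2); top '*' (prec 2) >= it -> pop '*' to output
  Push '*' onto operator stack -> op-stack: [-, *]
  Operand 1 -> output
  End of input: pop '*' to output
  End of input: pop '-' to output
Postfix result: 8 11 9 * 1 * -

8 11 9 * 1 * -


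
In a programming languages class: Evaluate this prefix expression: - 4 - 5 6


Parsing prefix expression: - 4 - 5 6
Step 1: Innermost operation '- 5 6'
  5 - 6 = -1
Step 2: Outer operation '- 4 [-1]'
  4 - -1 = 5

5


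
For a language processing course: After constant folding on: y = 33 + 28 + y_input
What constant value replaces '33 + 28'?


Identifying constant sub-expression:
  Original: y = 33 + 28 + y_input
  33 and 28 are both compile-time constants
  Evaluating: 33 + 28 = 61
  After folding: y = 61 + y_input

61


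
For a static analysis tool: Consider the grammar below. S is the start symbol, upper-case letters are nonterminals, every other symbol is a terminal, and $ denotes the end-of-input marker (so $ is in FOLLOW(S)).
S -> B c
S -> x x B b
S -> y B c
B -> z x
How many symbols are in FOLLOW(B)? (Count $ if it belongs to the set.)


S is the start symbol and does not occur in any rule body, so FOLLOW(S) = {$}.
Examining every occurrence of B in a rule body:
  S -> B c : B is followed by terminal 'c' -> add 'c'
  S -> x x B b : B is followed by terminal 'b' -> add 'b'
  S -> y B c : B is followed by terminal 'c' -> add 'c' (already in the set)
  B -> z x : B does not occur in the body -> contributes nothing
FOLLOW(B) = {b, c}
Count: 2

2


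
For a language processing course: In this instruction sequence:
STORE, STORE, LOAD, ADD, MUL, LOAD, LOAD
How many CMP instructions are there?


Scanning instruction sequence for CMP:
  Position 1: STORE
  Position 2: STORE
  Position 3: LOAD
  Position 4: ADD
  Position 5: MUL
  Position 6: LOAD
  Position 7: LOAD
Matches at positions: []
Total CMP count: 0

0


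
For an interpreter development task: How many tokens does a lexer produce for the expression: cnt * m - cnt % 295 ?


Scanning 'cnt * m - cnt % 295'
Token 1: 'cnt' -> identifier
Token 2: '*' -> operator
Token 3: 'm' -> identifier
Token 4: '-' -> operator
Token 5: 'cnt' -> identifier
Token 6: '%' -> operator
Token 7: '295' -> integer_literal
Total tokens: 7

7


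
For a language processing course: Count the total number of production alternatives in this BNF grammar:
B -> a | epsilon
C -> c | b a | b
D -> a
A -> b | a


Counting alternatives per rule:
  B: 2 alternative(s)
  C: 3 alternative(s)
  D: 1 alternative(s)
  A: 2 alternative(s)
Sum: 2 + 3 + 1 + 2 = 8

8


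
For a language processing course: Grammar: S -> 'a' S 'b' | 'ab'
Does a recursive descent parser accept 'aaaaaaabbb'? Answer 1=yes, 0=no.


Grammar accepts strings of the form a^n b^n (n >= 1)
Word: 'aaaaaaabbb'
Counting: 7 a's and 3 b's
Check: 7 == 3? No
Mismatch: a-count != b-count
Rejected

0


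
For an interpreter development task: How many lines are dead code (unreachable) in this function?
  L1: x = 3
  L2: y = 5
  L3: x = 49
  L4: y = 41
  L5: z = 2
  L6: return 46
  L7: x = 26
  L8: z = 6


Analyzing control flow:
  L1: reachable (before return)
  L2: reachable (before return)
  L3: reachable (before return)
  L4: reachable (before return)
  L5: reachable (before return)
  L6: reachable (return statement)
  L7: DEAD (after return at L6)
  L8: DEAD (after return at L6)
Return at L6, total lines = 8
Dead lines: L7 through L8
Count: 2

2


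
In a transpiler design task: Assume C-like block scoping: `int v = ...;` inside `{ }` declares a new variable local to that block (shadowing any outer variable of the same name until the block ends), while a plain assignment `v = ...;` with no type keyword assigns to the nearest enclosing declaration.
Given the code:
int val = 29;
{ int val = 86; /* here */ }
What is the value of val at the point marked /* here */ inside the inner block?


Analyzing scoping rules:
Outer scope: declares val = 29
Inner block: 'int val = 86;' declares a NEW val that shadows the outer one
Inside the block the inner declaration is in scope -> 86
Result: 86

86


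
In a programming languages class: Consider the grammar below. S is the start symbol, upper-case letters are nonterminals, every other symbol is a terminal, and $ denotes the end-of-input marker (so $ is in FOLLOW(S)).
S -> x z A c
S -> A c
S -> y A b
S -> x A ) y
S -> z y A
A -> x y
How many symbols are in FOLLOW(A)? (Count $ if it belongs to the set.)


S is the start symbol and does not occur in any rule body, so FOLLOW(S) = {$}.
Examining every occurrence of A in a rule body:
  S -> x z A c : A is followed by terminal 'c' -> add 'c'
  S -> A c : A is followed by terminal 'c' -> add 'c' (already in the set)
  S -> y A b : A is followed by terminal 'b' -> add 'b'
  S -> x A ) y : A is followed by terminal ')' -> add ')'
  S -> z y A : A is at the right end -> add FOLLOW(S) = {$}
  A -> x y : A does not occur in the body -> contributes nothing
FOLLOW(A) = {), b, c, $}
Count: 4

4


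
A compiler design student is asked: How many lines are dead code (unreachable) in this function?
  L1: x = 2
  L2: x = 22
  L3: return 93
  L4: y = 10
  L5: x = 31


Analyzing control flow:
  L1: reachable (before return)
  L2: reachable (before return)
  L3: reachable (return statement)
  L4: DEAD (after return at L3)
  L5: DEAD (after return at L3)
Return at L3, total lines = 5
Dead lines: L4 through L5
Count: 2

2


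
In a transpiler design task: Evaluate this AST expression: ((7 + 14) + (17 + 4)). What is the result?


Expression: ((7 + 14) + (17 + 4))
Evaluating step by step:
  7 + 14 = 21
  17 + 4 = 21
  21 + 21 = 42
Result: 42

42


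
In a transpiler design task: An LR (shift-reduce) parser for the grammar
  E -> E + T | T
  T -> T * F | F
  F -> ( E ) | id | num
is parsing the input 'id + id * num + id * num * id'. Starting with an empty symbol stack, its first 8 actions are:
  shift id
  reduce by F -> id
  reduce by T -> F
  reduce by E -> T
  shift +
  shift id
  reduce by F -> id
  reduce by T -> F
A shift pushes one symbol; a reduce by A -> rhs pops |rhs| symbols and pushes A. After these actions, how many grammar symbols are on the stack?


Tracking the symbol stack through each action:
  Action 1: shift 'id' : push -> stack = [id] (size 1)
  Action 2: reduce by F -> id : pop 1, push F -> stack = [F] (size 1)
  Action 3: reduce by T -> F : pop 1, push T -> stack = [T] (size 1)
  Action 4: reduce by E -> T : pop 1, push E -> stack = [E] (size 1)
  Action 5: shift '+' : push -> stack = [E, +] (size 2)
  Action 6: shift 'id' : push -> stack = [E, +, id] (size 3)
  Action 7: reduce by F -> id : pop 1, push F -> stack = [E, +, F] (size 3)
  Action 8: reduce by T -> F : pop 1, push T -> stack = [E, +, T] (size 3)
Final stack size: 3

3


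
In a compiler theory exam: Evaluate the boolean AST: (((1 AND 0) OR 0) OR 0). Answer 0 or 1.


Step 1: Evaluate inner node
  1 AND 0 = 0
Step 2: Evaluate next node
  0 OR 0 = 0
Step 3: Evaluate root node
  0 OR 0 = 0

0


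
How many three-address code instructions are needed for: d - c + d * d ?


Expression: d - c + d * d
Generating three-address code (respecting * over +/- precedence):
  Instruction 1: t1 = d * d
  Instruction 2: t2 = d - c
  Instruction 3: t3 = t2 + t1
Total instructions: 3

3


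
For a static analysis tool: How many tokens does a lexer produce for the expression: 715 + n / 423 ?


Scanning '715 + n / 423'
Token 1: '715' -> integer_literal
Token 2: '+' -> operator
Token 3: 'n' -> identifier
Token 4: '/' -> operator
Token 5: '423' -> integer_literal
Total tokens: 5

5


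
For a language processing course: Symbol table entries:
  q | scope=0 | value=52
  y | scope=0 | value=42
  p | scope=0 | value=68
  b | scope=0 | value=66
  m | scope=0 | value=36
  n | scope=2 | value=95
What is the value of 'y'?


Searching symbol table for 'y':
  q | scope=0 | value=52
  y | scope=0 | value=42 <- MATCH
  p | scope=0 | value=68
  b | scope=0 | value=66
  m | scope=0 | value=36
  n | scope=2 | value=95
Found 'y' at scope 0 with value 42

42


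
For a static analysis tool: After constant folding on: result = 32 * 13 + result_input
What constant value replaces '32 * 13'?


Identifying constant sub-expression:
  Original: result = 32 * 13 + result_input
  32 and 13 are both compile-time constants
  Evaluating: 32 * 13 = 416
  After folding: result = 416 + result_input

416


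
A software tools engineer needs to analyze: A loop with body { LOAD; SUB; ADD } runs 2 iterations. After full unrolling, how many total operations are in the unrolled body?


Loop body operations: LOAD, SUB, ADD (3 ops per iteration)
Unrolling 2 iterations:
  Iteration 1: LOAD, SUB, ADD (3 ops)
  Iteration 2: LOAD, SUB, ADD (3 ops)
Total: 2 iterations * 3 ops/iter = 6 operations

6


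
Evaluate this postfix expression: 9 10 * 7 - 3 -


Processing tokens left to right:
Push 9, Push 10
Pop 9 and 10, compute 9 * 10 = 90, push 90
Push 7
Pop 90 and 7, compute 90 - 7 = 83, push 83
Push 3
Pop 83 and 3, compute 83 - 3 = 80, push 80
Stack result: 80

80


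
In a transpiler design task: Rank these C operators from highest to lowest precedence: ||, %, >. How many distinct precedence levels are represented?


Looking up precedence for each operator:
  || -> precedence 1
  % -> precedence 6
  > -> precedence 4
Sorted highest to lowest: %, >, ||
Distinct precedence values: [6, 4, 1]
Number of distinct levels: 3

3


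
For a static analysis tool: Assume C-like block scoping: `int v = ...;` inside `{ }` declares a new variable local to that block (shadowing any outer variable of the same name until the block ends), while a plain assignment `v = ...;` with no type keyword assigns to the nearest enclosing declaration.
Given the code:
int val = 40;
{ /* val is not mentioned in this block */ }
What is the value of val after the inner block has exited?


Analyzing scoping rules:
Outer scope: declares val = 40
Inner block: val is neither redeclared nor assigned -> unchanged
After the block -> 40
Result: 40

40


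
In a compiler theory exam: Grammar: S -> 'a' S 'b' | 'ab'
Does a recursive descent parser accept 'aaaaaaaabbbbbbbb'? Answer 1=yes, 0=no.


Grammar accepts strings of the form a^n b^n (n >= 1)
Word: 'aaaaaaaabbbbbbbb'
Counting: 8 a's and 8 b's
Check: 8 == 8? Yes
Derivation (S -> aSb applied 7 time(s), then S -> ab): S => aSb => aaSbb => aaaSbbb => aaaaSbbbb => aaaaaSbbbbb => aaaaaaSbbbbbb => aaaaaaaSbbbbbbb => aaaaaaaabbbbbbbb
Accepted

1


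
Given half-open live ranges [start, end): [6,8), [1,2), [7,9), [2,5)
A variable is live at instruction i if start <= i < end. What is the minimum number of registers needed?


Live ranges:
  Var0: [6, 8)
  Var1: [1, 2)
  Var2: [7, 9)
  Var3: [2, 5)
Sweep-line events (position, delta, active):
  pos=1 start -> active=1
  pos=2 end -> active=0
  pos=2 start -> active=1
  pos=5 end -> active=0
  pos=6 start -> active=1
  pos=7 start -> active=2
  pos=8 end -> active=1
  pos=9 end -> active=0
Maximum simultaneous active: 2
Minimum registers needed: 2

2


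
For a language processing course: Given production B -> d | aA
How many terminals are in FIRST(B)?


Production: B -> d | aA
Examining each alternative for leading terminals:
  B -> d : first terminal = 'd'
  B -> aA : first terminal = 'a'
FIRST(B) = {a, d}
Count: 2

2


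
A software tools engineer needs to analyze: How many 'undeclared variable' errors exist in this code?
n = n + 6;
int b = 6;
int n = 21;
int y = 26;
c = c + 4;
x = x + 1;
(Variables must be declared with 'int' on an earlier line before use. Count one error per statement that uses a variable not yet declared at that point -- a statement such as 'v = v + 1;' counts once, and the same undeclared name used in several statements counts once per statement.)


Scanning code line by line:
  Line 1: use 'n' -> ERROR (undeclared)
  Line 2: declare 'b' -> declared = ['b']
  Line 3: declare 'n' -> declared = ['b', 'n']
  Line 4: declare 'y' -> declared = ['b', 'n', 'y']
  Line 5: use 'c' -> ERROR (undeclared)
  Line 6: use 'x' -> ERROR (undeclared)
Total undeclared variable errors: 3

3


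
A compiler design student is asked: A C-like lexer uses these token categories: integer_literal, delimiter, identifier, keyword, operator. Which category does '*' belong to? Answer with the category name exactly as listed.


Token: '*'
Checking categories:
  identifier: no
  integer_literal: no
  operator: YES
  keyword: no
  delimiter: no
Category: operator

operator


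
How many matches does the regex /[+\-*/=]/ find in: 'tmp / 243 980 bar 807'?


Pattern: /[+\-*/=]/ (operators)
Input: 'tmp / 243 980 bar 807'
Scanning for matches:
  Match 1: '/'
Total matches: 1

1


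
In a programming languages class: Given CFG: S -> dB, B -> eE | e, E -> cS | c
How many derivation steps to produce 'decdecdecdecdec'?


Grammar: S -> dB, B -> eE | e, E -> cS | c
Deriving 'decdecdecdecdec':
Step 1: S -> dB => dB
Step 2: B -> eE => deE
Step 3: E -> cS => decS
Step 4: S -> dB => decdB
Step 5: B -> eE => decdeE
Step 6: E -> cS => decdecS
Step 7: S -> dB => decdecdB
Step 8: B -> eE => decdecdeE
Step 9: E -> cS => decdecdecS
Step 10: S -> dB => decdecdecdB
Step 11: B -> eE => decdecdecdeE
Step 12: E -> cS => decdecdecdecS
Step 13: S -> dB => decdecdecdecdB
Step 14: B -> eE => decdecdecdecdeE
Step 15: E -> c => decdecdecdecdec
Total derivation steps: 15

15


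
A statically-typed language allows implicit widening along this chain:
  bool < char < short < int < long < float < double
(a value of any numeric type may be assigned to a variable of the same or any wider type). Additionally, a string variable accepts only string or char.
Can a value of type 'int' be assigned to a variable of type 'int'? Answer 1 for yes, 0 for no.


Target variable type: int
Source value type: int
Numeric ranks: int=3, int=3
Widening allowed iff rank(source) <= rank(target): 3 <= 3? Yes
Result: 1

1


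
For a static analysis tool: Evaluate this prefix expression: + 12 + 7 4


Parsing prefix expression: + 12 + 7 4
Step 1: Innermost operation '+ 7 4'
  7 + 4 = 11
Step 2: Outer operation '+ 12 [11]'
  12 + 11 = 23

23


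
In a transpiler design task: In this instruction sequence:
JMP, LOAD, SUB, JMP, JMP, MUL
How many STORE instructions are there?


Scanning instruction sequence for STORE:
  Position 1: JMP
  Position 2: LOAD
  Position 3: SUB
  Position 4: JMP
  Position 5: JMP
  Position 6: MUL
Matches at positions: []
Total STORE count: 0

0


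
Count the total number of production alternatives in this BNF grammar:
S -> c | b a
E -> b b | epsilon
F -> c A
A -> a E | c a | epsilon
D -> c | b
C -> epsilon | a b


Counting alternatives per rule:
  S: 2 alternative(s)
  E: 2 alternative(s)
  F: 1 alternative(s)
  A: 3 alternative(s)
  D: 2 alternative(s)
  C: 2 alternative(s)
Sum: 2 + 2 + 1 + 3 + 2 + 2 = 12

12


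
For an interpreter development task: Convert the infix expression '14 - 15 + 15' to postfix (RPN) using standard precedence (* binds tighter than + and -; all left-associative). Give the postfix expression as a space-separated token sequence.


Applying the shunting-yard algorithm:
  Operand 14 -> output
  Push '-' onto operator stack -> op-stack: [-]
  Operand 15 -> output
  See '+' (prec 1); top '-' (prec 1) >= it -> pop '-' to output
  Push '+' onto operator stack -> op-stack: [+]
  Operand 15 -> output
  End of input: pop '+' to output
Postfix result: 14 15 - 15 +

14 15 - 15 +


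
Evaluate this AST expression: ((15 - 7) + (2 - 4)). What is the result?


Expression: ((15 - 7) + (2 - 4))
Evaluating step by step:
  15 - 7 = 8
  2 - 4 = -2
  8 + -2 = 6
Result: 6

6


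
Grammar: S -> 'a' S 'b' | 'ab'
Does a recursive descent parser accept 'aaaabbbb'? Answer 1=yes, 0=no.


Grammar accepts strings of the form a^n b^n (n >= 1)
Word: 'aaaabbbb'
Counting: 4 a's and 4 b's
Check: 4 == 4? Yes
Derivation (S -> aSb applied 3 time(s), then S -> ab): S => aSb => aaSbb => aaaSbbb => aaaabbbb
Accepted

1


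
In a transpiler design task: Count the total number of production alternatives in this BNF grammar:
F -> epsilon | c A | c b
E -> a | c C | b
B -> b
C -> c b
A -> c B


Counting alternatives per rule:
  F: 3 alternative(s)
  E: 3 alternative(s)
  B: 1 alternative(s)
  C: 1 alternative(s)
  A: 1 alternative(s)
Sum: 3 + 3 + 1 + 1 + 1 = 9

9


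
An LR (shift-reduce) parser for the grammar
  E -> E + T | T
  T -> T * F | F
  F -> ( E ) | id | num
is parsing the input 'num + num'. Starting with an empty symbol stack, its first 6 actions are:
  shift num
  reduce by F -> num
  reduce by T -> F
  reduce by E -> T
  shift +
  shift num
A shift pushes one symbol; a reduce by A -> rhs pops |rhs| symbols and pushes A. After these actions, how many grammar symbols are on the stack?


Tracking the symbol stack through each action:
  Action 1: shift 'num' : push -> stack = [num] (size 1)
  Action 2: reduce by F -> num : pop 1, push F -> stack = [F] (size 1)
  Action 3: reduce by T -> F : pop 1, push T -> stack = [T] (size 1)
  Action 4: reduce by E -> T : pop 1, push E -> stack = [E] (size 1)
  Action 5: shift '+' : push -> stack = [E, +] (size 2)
  Action 6: shift 'num' : push -> stack = [E, +, num] (size 3)
Final stack size: 3

3


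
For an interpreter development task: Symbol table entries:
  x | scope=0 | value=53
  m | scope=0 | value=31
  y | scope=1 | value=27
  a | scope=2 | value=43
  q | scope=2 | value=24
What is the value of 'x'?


Searching symbol table for 'x':
  x | scope=0 | value=53 <- MATCH
  m | scope=0 | value=31
  y | scope=1 | value=27
  a | scope=2 | value=43
  q | scope=2 | value=24
Found 'x' at scope 0 with value 53

53


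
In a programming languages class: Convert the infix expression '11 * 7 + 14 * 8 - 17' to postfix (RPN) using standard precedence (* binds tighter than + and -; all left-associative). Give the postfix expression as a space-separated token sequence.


Applying the shunting-yard algorithm:
  Operand 11 -> output
  Push '*' onto operator stack -> op-stack: [*]
  Operand 7 -> output
  See '+' (prec 1); top '*' (prec 2) >= it -> pop '*' to output
  Push '+' onto operator stack -> op-stack: [+]
  Operand 14 -> output
  Push '*' onto operator stack -> op-stack: [+, *]
  Operand 8 -> output
  See '-' (prec 1); top '*' (prec 2) >= it -> pop '*' to output
  See '-' (prec 1); top '+' (prec 1) >= it -> pop '+' to output
  Push '-' onto operator stack -> op-stack: [-]
  Operand 17 -> output
  End of input: pop '-' to output
Postfix result: 11 7 * 14 8 * + 17 -

11 7 * 14 8 * + 17 -


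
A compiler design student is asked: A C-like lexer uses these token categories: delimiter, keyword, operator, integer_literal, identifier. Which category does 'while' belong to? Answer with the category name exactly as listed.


Token: 'while'
Checking categories:
  identifier: no
  integer_literal: no
  operator: no
  keyword: YES
  delimiter: no
Category: keyword

keyword


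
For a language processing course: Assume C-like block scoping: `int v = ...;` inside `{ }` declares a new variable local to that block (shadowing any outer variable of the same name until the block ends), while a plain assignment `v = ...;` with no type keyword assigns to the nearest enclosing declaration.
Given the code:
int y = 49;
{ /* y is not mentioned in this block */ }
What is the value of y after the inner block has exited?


Analyzing scoping rules:
Outer scope: declares y = 49
Inner block: y is neither redeclared nor assigned -> unchanged
After the block -> 49
Result: 49

49


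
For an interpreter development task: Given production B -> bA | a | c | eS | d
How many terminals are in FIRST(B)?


Production: B -> bA | a | c | eS | d
Examining each alternative for leading terminals:
  B -> bA : first terminal = 'b'
  B -> a : first terminal = 'a'
  B -> c : first terminal = 'c'
  B -> eS : first terminal = 'e'
  B -> d : first terminal = 'd'
FIRST(B) = {a, b, c, d, e}
Count: 5

5


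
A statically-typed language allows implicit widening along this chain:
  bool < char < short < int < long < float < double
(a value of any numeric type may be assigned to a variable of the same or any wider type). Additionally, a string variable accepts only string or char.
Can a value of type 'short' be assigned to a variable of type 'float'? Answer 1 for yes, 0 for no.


Target variable type: float
Source value type: short
Numeric ranks: short=2, float=5
Widening allowed iff rank(source) <= rank(target): 2 <= 5? Yes
Result: 1

1


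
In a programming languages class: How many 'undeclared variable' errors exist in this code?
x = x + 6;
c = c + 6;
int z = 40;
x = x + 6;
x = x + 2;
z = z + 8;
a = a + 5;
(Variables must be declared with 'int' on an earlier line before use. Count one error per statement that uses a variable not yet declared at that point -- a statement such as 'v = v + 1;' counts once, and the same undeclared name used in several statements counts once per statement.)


Scanning code line by line:
  Line 1: use 'x' -> ERROR (undeclared)
  Line 2: use 'c' -> ERROR (undeclared)
  Line 3: declare 'z' -> declared = ['z']
  Line 4: use 'x' -> ERROR (undeclared)
  Line 5: use 'x' -> ERROR (undeclared)
  Line 6: use 'z' -> OK (declared)
  Line 7: use 'a' -> ERROR (undeclared)
Total undeclared variable errors: 5

5


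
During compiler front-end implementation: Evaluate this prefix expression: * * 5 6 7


Parsing prefix expression: * * 5 6 7
Step 1: Innermost operation '* 5 6'
  5 * 6 = 30
Step 2: Outer operation '* [30] 7'
  30 * 7 = 210

210


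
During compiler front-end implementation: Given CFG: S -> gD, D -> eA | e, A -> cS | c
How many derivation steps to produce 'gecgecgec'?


Grammar: S -> gD, D -> eA | e, A -> cS | c
Deriving 'gecgecgec':
Step 1: S -> gD => gD
Step 2: D -> eA => geA
Step 3: A -> cS => gecS
Step 4: S -> gD => gecgD
Step 5: D -> eA => gecgeA
Step 6: A -> cS => gecgecS
Step 7: S -> gD => gecgecgD
Step 8: D -> eA => gecgecgeA
Step 9: A -> c => gecgecgec
Total derivation steps: 9

9


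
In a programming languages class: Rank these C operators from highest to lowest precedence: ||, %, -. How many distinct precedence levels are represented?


Looking up precedence for each operator:
  || -> precedence 1
  % -> precedence 6
  - -> precedence 5
Sorted highest to lowest: %, -, ||
Distinct precedence values: [6, 5, 1]
Number of distinct levels: 3

3


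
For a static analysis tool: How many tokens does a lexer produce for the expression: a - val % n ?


Scanning 'a - val % n'
Token 1: 'a' -> identifier
Token 2: '-' -> operator
Token 3: 'val' -> identifier
Token 4: '%' -> operator
Token 5: 'n' -> identifier
Total tokens: 5

5


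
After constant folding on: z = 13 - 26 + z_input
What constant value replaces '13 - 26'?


Identifying constant sub-expression:
  Original: z = 13 - 26 + z_input
  13 and 26 are both compile-time constants
  Evaluating: 13 - 26 = -13
  After folding: z = -13 + z_input

-13


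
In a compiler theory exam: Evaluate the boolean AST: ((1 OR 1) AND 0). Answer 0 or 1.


Step 1: Evaluate inner node
  1 OR 1 = 1
Step 2: Evaluate root node
  1 AND 0 = 0

0


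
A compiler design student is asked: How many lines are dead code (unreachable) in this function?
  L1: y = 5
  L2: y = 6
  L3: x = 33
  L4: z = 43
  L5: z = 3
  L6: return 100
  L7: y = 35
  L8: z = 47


Analyzing control flow:
  L1: reachable (before return)
  L2: reachable (before return)
  L3: reachable (before return)
  L4: reachable (before return)
  L5: reachable (before return)
  L6: reachable (return statement)
  L7: DEAD (after return at L6)
  L8: DEAD (after return at L6)
Return at L6, total lines = 8
Dead lines: L7 through L8
Count: 2

2


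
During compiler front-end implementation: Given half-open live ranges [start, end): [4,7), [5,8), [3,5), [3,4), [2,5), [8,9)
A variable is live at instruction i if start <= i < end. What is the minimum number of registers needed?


Live ranges:
  Var0: [4, 7)
  Var1: [5, 8)
  Var2: [3, 5)
  Var3: [3, 4)
  Var4: [2, 5)
  Var5: [8, 9)
Sweep-line events (position, delta, active):
  pos=2 start -> active=1
  pos=3 start -> active=2
  pos=3 start -> active=3
  pos=4 end -> active=2
  pos=4 start -> active=3
  pos=5 end -> active=2
  pos=5 end -> active=1
  pos=5 start -> active=2
  pos=7 end -> active=1
  pos=8 end -> active=0
  pos=8 start -> active=1
  pos=9 end -> active=0
Maximum simultaneous active: 3
Minimum registers needed: 3

3


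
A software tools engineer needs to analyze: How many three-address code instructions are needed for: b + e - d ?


Expression: b + e - d
Generating three-address code (respecting * over +/- precedence):
  Instruction 1: t1 = b + e
  Instruction 2: t2 = t1 - d
Total instructions: 2

2


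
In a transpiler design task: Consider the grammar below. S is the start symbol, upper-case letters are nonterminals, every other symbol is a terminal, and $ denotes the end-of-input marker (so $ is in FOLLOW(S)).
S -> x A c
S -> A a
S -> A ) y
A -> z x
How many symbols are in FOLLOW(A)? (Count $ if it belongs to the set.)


S is the start symbol and does not occur in any rule body, so FOLLOW(S) = {$}.
Examining every occurrence of A in a rule body:
  S -> x A c : A is followed by terminal 'c' -> add 'c'
  S -> A a : A is followed by terminal 'a' -> add 'a'
  S -> A ) y : A is followed by terminal ')' -> add ')'
  A -> z x : A does not occur in the body -> contributes nothing
FOLLOW(A) = {), a, c}
Count: 3

3


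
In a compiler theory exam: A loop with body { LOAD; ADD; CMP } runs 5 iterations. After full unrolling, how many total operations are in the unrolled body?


Loop body operations: LOAD, ADD, CMP (3 ops per iteration)
Unrolling 5 iterations:
  Iteration 1: LOAD, ADD, CMP (3 ops)
  Iteration 2: LOAD, ADD, CMP (3 ops)
  Iteration 3: LOAD, ADD, CMP (3 ops)
  Iteration 4: LOAD, ADD, CMP (3 ops)
  Iteration 5: LOAD, ADD, CMP (3 ops)
Total: 5 iterations * 3 ops/iter = 15 operations

15


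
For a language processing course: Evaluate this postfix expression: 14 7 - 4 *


Processing tokens left to right:
Push 14, Push 7
Pop 14 and 7, compute 14 - 7 = 7, push 7
Push 4
Pop 7 and 4, compute 7 * 4 = 28, push 28
Stack result: 28

28


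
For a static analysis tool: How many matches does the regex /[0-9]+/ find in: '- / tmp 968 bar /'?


Pattern: /[0-9]+/ (int literals)
Input: '- / tmp 968 bar /'
Scanning for matches:
  Match 1: '968'
Total matches: 1

1


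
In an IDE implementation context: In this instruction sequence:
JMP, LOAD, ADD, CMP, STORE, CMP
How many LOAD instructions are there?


Scanning instruction sequence for LOAD:
  Position 1: JMP
  Position 2: LOAD <- MATCH
  Position 3: ADD
  Position 4: CMP
  Position 5: STORE
  Position 6: CMP
Matches at positions: [2]
Total LOAD count: 1

1


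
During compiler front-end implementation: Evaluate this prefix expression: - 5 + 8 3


Parsing prefix expression: - 5 + 8 3
Step 1: Innermost operation '+ 8 3'
  8 + 3 = 11
Step 2: Outer operation '- 5 [11]'
  5 - 11 = -6

-6


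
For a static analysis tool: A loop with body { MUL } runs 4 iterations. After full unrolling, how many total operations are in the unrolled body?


Loop body operations: MUL (1 op per iteration)
Unrolling 4 iterations:
  Iteration 1: MUL (1 ops)
  Iteration 2: MUL (1 ops)
  Iteration 3: MUL (1 ops)
  Iteration 4: MUL (1 ops)
Total: 4 iterations * 1 ops/iter = 4 operations

4


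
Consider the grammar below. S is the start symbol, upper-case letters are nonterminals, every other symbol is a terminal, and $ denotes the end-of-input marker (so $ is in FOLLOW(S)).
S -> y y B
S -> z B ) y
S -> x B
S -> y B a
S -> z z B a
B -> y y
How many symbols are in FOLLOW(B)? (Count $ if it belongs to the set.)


S is the start symbol and does not occur in any rule body, so FOLLOW(S) = {$}.
Examining every occurrence of B in a rule body:
  S -> y y B : B is at the right end -> add FOLLOW(S) = {$}
  S -> z B ) y : B is followed by terminal ')' -> add ')'
  S -> x B : B is at the right end -> add FOLLOW(S) = {$} (already in the set)
  S -> y B a : B is followed by terminal 'a' -> add 'a'
  S -> z z B a : B is followed by terminal 'a' -> add 'a' (already in the set)
  B -> y y : B does not occur in the body -> contributes nothing
FOLLOW(B) = {), a, $}
Count: 3

3


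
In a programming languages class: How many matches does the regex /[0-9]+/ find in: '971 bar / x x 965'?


Pattern: /[0-9]+/ (int literals)
Input: '971 bar / x x 965'
Scanning for matches:
  Match 1: '971'
  Match 2: '965'
Total matches: 2

2


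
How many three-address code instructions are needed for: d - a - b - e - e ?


Expression: d - a - b - e - e
Generating three-address code (respecting * over +/- precedence):
  Instruction 1: t1 = d - a
  Instruction 2: t2 = t1 - b
  Instruction 3: t3 = t2 - e
  Instruction 4: t4 = t3 - e
Total instructions: 4

4


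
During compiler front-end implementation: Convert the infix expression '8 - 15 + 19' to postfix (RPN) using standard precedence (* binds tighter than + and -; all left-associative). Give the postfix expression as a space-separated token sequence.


Applying the shunting-yard algorithm:
  Operand 8 -> output
  Push '-' onto operator stack -> op-stack: [-]
  Operand 15 -> output
  See '+' (prec 1); top '-' (prec 1) >= it -> pop '-' to output
  Push '+' onto operator stack -> op-stack: [+]
  Operand 19 -> output
  End of input: pop '+' to output
Postfix result: 8 15 - 19 +

8 15 - 19 +


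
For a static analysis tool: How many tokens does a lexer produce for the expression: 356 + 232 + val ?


Scanning '356 + 232 + val'
Token 1: '356' -> integer_literal
Token 2: '+' -> operator
Token 3: '232' -> integer_literal
Token 4: '+' -> operator
Token 5: 'val' -> identifier
Total tokens: 5

5


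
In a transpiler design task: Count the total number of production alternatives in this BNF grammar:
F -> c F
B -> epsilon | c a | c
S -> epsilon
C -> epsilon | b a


Counting alternatives per rule:
  F: 1 alternative(s)
  B: 3 alternative(s)
  S: 1 alternative(s)
  C: 2 alternative(s)
Sum: 1 + 3 + 1 + 2 = 7

7


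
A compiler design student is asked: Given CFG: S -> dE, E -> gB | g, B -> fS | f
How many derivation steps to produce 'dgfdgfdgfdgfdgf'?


Grammar: S -> dE, E -> gB | g, B -> fS | f
Deriving 'dgfdgfdgfdgfdgf':
Step 1: S -> dE => dE
Step 2: E -> gB => dgB
Step 3: B -> fS => dgfS
Step 4: S -> dE => dgfdE
Step 5: E -> gB => dgfdgB
Step 6: B -> fS => dgfdgfS
Step 7: S -> dE => dgfdgfdE
Step 8: E -> gB => dgfdgfdgB
Step 9: B -> fS => dgfdgfdgfS
Step 10: S -> dE => dgfdgfdgfdE
Step 11: E -> gB => dgfdgfdgfdgB
Step 12: B -> fS => dgfdgfdgfdgfS
Step 13: S -> dE => dgfdgfdgfdgfdE
Step 14: E -> gB => dgfdgfdgfdgfdgB
Step 15: B -> f => dgfdgfdgfdgfdgf
Total derivation steps: 15

15


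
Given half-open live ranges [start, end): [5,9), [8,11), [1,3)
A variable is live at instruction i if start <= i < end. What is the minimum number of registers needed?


Live ranges:
  Var0: [5, 9)
  Var1: [8, 11)
  Var2: [1, 3)
Sweep-line events (position, delta, active):
  pos=1 start -> active=1
  pos=3 end -> active=0
  pos=5 start -> active=1
  pos=8 start -> active=2
  pos=9 end -> active=1
  pos=11 end -> active=0
Maximum simultaneous active: 2
Minimum registers needed: 2

2


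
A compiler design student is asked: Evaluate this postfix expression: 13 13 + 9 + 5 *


Processing tokens left to right:
Push 13, Push 13
Pop 13 and 13, compute 13 + 13 = 26, push 26
Push 9
Pop 26 and 9, compute 26 + 9 = 35, push 35
Push 5
Pop 35 and 5, compute 35 * 5 = 175, push 175
Stack result: 175

175


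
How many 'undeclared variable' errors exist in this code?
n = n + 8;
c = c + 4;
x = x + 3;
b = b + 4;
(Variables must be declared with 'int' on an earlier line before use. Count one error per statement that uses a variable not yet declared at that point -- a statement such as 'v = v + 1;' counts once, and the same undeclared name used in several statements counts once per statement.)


Scanning code line by line:
  Line 1: use 'n' -> ERROR (undeclared)
  Line 2: use 'c' -> ERROR (undeclared)
  Line 3: use 'x' -> ERROR (undeclared)
  Line 4: use 'b' -> ERROR (undeclared)
Total undeclared variable errors: 4

4


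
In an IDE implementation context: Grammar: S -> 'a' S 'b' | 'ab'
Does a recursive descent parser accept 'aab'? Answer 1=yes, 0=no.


Grammar accepts strings of the form a^n b^n (n >= 1)
Word: 'aab'
Counting: 2 a's and 1 b's
Check: 2 == 1? No
Mismatch: a-count != b-count
Rejected

0


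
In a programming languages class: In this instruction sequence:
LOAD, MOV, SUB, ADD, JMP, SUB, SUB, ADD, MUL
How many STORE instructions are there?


Scanning instruction sequence for STORE:
  Position 1: LOAD
  Position 2: MOV
  Position 3: SUB
  Position 4: ADD
  Position 5: JMP
  Position 6: SUB
  Position 7: SUB
  Position 8: ADD
  Position 9: MUL
Matches at positions: []
Total STORE count: 0

0


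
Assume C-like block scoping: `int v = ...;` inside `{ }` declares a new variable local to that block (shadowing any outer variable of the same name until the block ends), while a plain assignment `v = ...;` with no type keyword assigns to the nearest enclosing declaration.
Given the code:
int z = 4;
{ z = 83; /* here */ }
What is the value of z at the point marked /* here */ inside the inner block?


Analyzing scoping rules:
Outer scope: declares z = 4
Inner block: 'z = 83;' has no type keyword, so it is an assignment to the outer z (no shadowing)
Inside the block, after the assignment -> 83
Result: 83

83


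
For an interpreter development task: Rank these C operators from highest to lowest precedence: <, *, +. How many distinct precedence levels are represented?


Looking up precedence for each operator:
  < -> precedence 4
  * -> precedence 6
  + -> precedence 5
Sorted highest to lowest: *, +, <
Distinct precedence values: [6, 5, 4]
Number of distinct levels: 3

3
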